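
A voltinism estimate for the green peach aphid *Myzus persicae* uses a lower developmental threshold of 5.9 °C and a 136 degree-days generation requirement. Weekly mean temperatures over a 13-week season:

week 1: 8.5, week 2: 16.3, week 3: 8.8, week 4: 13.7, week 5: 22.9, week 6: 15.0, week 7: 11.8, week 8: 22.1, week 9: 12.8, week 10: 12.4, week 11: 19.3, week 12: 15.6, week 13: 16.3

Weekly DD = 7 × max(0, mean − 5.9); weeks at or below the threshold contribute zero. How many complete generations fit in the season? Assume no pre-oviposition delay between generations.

Weekly DD (7 × max(0, T̄ − 5.9)): 18.2, 72.8, 20.3, 54.6, 119.0, 63.7, 41.3, 113.4, 48.3, 45.5, 93.8, 67.9, 72.8.
Season total = 831.6 DD.
Complete generations = ⌊831.6 / 136⌋ = 6.

6 generations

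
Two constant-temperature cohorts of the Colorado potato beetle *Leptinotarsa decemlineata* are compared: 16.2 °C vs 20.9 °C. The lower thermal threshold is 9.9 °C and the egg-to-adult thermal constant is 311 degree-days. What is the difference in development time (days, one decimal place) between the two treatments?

At 16.2 °C: 311 / (16.2 − 9.9) = 311 / 6.3 = 49.365 d.
At 20.9 °C: 311 / (20.9 − 9.9) = 311 / 11.0 = 28.273 d.
Difference = |49.365 − 28.273| = 21.092 ≈ 21.1 days.

21.1 days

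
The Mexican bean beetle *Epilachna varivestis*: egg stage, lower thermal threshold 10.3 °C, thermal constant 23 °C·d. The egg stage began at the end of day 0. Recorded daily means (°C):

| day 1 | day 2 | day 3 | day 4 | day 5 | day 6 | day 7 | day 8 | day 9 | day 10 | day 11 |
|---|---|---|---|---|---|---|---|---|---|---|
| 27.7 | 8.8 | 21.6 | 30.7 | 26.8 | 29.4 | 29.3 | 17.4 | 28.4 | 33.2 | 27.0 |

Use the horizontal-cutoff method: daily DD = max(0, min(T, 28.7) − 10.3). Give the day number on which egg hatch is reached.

day 3

Daily DD above 10.3 °C (capped at 18.4): 17.4, 0.0, 11.3, 18.4, 16.5, 18.4, 18.4, 7.1, 18.1, 18.4, 16.7.
Cumulative: 17.4, 17.4, 28.7, 47.1, 63.6, 82.0, 100.4, 107.5, 125.6, 144.0, 160.7.
The total first reaches 23 DD on day 3.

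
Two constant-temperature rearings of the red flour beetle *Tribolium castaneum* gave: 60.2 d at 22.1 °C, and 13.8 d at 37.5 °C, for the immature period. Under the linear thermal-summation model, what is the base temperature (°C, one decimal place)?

Linear rate model ⇒ the product D·(T − T_b) is constant across temperatures.
60.2·(22.1 − T_b) = 13.8·(37.5 − T_b)
T_b = (60.2·22.1 − 13.8·37.5) / (60.2 − 13.8) = 812.92 / 46.4 = 17.520 °C ≈ 17.5 °C.

17.5 °C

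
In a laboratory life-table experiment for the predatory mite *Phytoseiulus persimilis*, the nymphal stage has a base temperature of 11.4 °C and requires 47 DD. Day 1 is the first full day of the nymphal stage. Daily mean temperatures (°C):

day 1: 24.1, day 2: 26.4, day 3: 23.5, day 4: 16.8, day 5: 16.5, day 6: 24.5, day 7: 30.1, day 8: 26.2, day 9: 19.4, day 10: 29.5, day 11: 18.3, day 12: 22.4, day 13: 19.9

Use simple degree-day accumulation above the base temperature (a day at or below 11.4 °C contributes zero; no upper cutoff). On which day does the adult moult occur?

day 5

Daily DD above 11.4 °C: 12.7, 15.0, 12.1, 5.4, 5.1, 13.1, 18.7, 14.8, 8.0, 18.1, 6.9, 11.0, 8.5.
Cumulative: 12.7, 27.7, 39.8, 45.2, 50.3, 63.4, 82.1, 96.9, 104.9, 123.0, 129.9, 140.9, 149.4.
The total first reaches 47 DD on day 5.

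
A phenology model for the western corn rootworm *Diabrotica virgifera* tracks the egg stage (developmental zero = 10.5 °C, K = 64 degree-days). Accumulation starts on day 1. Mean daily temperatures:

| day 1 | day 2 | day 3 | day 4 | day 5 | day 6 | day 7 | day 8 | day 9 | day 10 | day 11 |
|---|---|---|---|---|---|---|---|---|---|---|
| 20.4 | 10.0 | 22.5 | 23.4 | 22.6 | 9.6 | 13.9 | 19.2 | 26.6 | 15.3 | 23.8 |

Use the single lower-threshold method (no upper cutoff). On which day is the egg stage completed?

day 9

Daily DD above 10.5 °C: 9.9, 0.0, 12.0, 12.9, 12.1, 0.0, 3.4, 8.7, 16.1, 4.8, 13.3.
Cumulative: 9.9, 9.9, 21.9, 34.8, 46.9, 46.9, 50.3, 59.0, 75.1, 79.9, 93.2.
The total first reaches 64 DD on day 9.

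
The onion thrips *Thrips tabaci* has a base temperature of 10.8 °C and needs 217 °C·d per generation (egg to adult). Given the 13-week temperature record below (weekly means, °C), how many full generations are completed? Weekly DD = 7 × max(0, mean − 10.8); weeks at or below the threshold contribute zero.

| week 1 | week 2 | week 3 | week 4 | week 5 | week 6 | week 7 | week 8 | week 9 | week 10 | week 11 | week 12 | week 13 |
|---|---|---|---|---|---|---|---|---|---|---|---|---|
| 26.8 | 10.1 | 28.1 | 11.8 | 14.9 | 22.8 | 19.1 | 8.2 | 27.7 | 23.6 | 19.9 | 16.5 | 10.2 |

3 generations

Weekly DD (7 × max(0, T̄ − 10.8)): 112.0, 0.0, 121.1, 7.0, 28.7, 84.0, 58.1, 0.0, 118.3, 89.6, 63.7, 39.9, 0.0.
Season total = 722.4 DD.
Complete generations = ⌊722.4 / 217⌋ = 3.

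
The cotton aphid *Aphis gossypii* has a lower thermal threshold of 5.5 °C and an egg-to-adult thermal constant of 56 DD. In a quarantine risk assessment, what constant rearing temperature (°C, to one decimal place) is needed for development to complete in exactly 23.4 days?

Required daily accumulation = 56 / 23.4 = 2.393 DD/day.
T = T_base + 2.393 = 5.5 + 2.393 = 7.893 ≈ 7.9 °C.

7.9 °C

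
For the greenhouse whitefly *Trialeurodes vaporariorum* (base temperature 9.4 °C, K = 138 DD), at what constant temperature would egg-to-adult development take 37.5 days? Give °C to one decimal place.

Required daily accumulation = 138 / 37.5 = 3.680 DD/day.
T = T_base + 3.680 = 9.4 + 3.680 = 13.080 ≈ 13.1 °C.

13.1 °C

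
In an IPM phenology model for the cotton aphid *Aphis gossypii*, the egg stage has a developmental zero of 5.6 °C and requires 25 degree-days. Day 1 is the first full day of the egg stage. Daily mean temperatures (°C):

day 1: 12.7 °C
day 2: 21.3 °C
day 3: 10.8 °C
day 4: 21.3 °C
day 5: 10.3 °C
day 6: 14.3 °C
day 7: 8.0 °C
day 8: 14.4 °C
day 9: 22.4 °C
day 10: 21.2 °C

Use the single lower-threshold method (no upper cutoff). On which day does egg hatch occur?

day 3

Daily DD above 5.6 °C: 7.1, 15.7, 5.2, 15.7, 4.7, 8.7, 2.4, 8.8, 16.8, 15.6.
Cumulative: 7.1, 22.8, 28.0, 43.7, 48.4, 57.1, 59.5, 68.3, 85.1, 100.7.
The total first reaches 25 DD on day 3.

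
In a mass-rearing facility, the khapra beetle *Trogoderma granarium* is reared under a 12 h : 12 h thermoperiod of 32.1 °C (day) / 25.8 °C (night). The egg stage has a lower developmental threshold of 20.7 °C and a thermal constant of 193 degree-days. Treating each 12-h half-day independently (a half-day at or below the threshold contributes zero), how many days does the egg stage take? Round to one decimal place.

23.4 days

Day half: max(0, 32.1 − 20.7) × 0.5 = 11.4 × 0.5 = 5.70 DD.
Night half: max(0, 25.8 − 20.7) × 0.5 = 5.1 × 0.5 = 2.55 DD.
Per 24 h: 8.25 DD/day.
Duration = 193 / 8.25 = 23.394 ≈ 23.4 days.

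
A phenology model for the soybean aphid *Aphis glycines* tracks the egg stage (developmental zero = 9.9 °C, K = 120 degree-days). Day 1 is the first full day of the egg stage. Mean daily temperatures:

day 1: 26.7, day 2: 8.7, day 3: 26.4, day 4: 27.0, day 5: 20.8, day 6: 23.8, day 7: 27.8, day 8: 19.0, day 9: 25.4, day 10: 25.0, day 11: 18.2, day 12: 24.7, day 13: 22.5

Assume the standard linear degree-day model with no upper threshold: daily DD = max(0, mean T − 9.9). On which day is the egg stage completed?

day 10

Daily DD above 9.9 °C: 16.8, 0.0, 16.5, 17.1, 10.9, 13.9, 17.9, 9.1, 15.5, 15.1, 8.3, 14.8, 12.6.
Cumulative: 16.8, 16.8, 33.3, 50.4, 61.3, 75.2, 93.1, 102.2, 117.7, 132.8, 141.1, 155.9, 168.5.
The total first reaches 120 DD on day 10.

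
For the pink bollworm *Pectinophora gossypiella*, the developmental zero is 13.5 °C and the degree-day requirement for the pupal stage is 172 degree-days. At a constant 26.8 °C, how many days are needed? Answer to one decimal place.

12.9 days

Daily accumulation = 26.8 − 13.5 = 13.3 DD/day.
Duration = 172 / 13.3 = 12.932 ≈ 12.9 days.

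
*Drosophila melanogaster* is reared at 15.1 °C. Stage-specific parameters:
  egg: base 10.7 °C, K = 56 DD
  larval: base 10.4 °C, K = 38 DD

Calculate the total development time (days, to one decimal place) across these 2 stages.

egg: 56 / (15.1 − 10.7) = 56 / 4.4 = 12.727 d.
larval: 38 / (15.1 − 10.4) = 38 / 4.7 = 8.085 d.
Sum = 20.812 ≈ 20.8 days.

20.8 days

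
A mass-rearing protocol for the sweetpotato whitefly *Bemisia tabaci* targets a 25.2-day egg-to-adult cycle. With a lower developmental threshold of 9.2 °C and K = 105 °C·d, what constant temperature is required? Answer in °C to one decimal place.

13.4 °C

Required daily accumulation = 105 / 25.2 = 4.167 DD/day.
T = T_base + 4.167 = 9.2 + 4.167 = 13.367 ≈ 13.4 °C.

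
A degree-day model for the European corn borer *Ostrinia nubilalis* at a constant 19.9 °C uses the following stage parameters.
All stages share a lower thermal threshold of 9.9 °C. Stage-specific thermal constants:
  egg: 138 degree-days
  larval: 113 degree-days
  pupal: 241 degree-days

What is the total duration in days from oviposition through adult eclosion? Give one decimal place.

Daily accumulation at 19.9 °C = 19.9 − 9.9 = 10.0 DD/day.
Total K = 138 + 113 + 241 = 492 DD.
Total duration = 492 / 10.0 = 49.200 ≈ 49.2 days.

49.2 days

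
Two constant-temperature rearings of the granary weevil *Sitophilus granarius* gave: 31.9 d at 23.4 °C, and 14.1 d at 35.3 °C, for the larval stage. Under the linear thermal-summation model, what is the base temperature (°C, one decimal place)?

Equal thermal constants: D₁(T₁ − T_b) = D₂(T₂ − T_b).
31.9·(23.4 − T_b) = 14.1·(35.3 − T_b)
T_b = (31.9·23.4 − 14.1·35.3) / (31.9 − 14.1) = 248.73 / 17.8 = 13.974 °C ≈ 14.0 °C.

14.0 °C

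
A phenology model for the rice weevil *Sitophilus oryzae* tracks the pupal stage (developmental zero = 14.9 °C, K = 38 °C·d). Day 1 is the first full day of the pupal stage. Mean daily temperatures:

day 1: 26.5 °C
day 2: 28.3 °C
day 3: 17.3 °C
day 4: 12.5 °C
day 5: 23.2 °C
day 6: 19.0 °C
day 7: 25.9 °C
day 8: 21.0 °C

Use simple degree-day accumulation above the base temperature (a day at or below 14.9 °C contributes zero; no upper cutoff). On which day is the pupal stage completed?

Daily DD above 14.9 °C: 11.6, 13.4, 2.4, 0.0, 8.3, 4.1, 11.0, 6.1.
Cumulative: 11.6, 25.0, 27.4, 27.4, 35.7, 39.8, 50.8, 56.9.
The total first reaches 38 DD on day 6.

day 6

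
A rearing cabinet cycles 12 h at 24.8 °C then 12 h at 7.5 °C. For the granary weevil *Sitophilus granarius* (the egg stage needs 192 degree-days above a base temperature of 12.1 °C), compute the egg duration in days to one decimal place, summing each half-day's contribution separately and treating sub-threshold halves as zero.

Day half: max(0, 24.8 − 12.1) × 0.5 = 12.7 × 0.5 = 6.35 DD.
Night half: max(0, 7.5 − 12.1) × 0.5 = 0.0 × 0.5 = 0.00 DD.
Per 24 h: 6.35 DD/day.
Duration = 192 / 6.35 = 30.236 ≈ 30.2 days.

30.2 days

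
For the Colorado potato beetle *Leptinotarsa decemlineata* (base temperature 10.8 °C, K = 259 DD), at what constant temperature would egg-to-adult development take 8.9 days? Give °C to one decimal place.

39.9 °C

Required daily accumulation = 259 / 8.9 = 29.101 DD/day.
T = T_base + 29.101 = 10.8 + 29.101 = 39.901 ≈ 39.9 °C.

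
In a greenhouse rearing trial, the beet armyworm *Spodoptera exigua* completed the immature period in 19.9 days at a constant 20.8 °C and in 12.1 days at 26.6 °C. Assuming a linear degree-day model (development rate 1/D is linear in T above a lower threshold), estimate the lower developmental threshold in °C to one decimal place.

Equal thermal constants: D₁(T₁ − T_b) = D₂(T₂ − T_b).
19.9·(20.8 − T_b) = 12.1·(26.6 − T_b)
T_b = (19.9·20.8 − 12.1·26.6) / (19.9 − 12.1) = 92.06 / 7.8 = 11.803 °C ≈ 11.8 °C.

11.8 °C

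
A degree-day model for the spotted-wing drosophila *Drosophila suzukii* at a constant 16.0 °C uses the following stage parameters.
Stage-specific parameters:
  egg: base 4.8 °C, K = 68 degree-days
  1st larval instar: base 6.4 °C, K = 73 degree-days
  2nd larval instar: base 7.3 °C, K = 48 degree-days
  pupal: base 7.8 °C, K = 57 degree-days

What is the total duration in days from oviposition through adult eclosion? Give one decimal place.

egg: 68 / (16.0 − 4.8) = 68 / 11.2 = 6.071 d.
1st larval instar: 73 / (16.0 − 6.4) = 73 / 9.6 = 7.604 d.
2nd larval instar: 48 / (16.0 − 7.3) = 48 / 8.7 = 5.517 d.
pupal: 57 / (16.0 − 7.8) = 57 / 8.2 = 6.951 d.
Sum = 26.144 ≈ 26.1 days.

26.1 days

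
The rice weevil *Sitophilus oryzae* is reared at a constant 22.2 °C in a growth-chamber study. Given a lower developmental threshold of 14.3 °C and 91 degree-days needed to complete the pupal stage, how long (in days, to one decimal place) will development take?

11.5 days

Daily accumulation = 22.2 − 14.3 = 7.9 DD/day.
Duration = 91 / 7.9 = 11.519 ≈ 11.5 days.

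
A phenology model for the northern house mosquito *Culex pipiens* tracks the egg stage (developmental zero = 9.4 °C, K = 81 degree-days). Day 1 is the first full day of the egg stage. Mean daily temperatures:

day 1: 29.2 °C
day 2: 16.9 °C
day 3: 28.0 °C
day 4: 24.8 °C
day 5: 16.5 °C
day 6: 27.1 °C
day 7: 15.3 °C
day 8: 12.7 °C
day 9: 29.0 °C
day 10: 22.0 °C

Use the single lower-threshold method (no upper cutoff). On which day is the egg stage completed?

Daily DD above 9.4 °C: 19.8, 7.5, 18.6, 15.4, 7.1, 17.7, 5.9, 3.3, 19.6, 12.6.
Cumulative: 19.8, 27.3, 45.9, 61.3, 68.4, 86.1, 92.0, 95.3, 114.9, 127.5.
The total first reaches 81 DD on day 6.

day 6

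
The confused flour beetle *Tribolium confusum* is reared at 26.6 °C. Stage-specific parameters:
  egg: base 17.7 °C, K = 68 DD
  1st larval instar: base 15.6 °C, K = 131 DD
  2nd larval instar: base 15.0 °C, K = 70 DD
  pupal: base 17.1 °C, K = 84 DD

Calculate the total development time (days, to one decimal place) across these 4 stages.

egg: 68 / (26.6 − 17.7) = 68 / 8.9 = 7.640 d.
1st larval instar: 131 / (26.6 − 15.6) = 131 / 11.0 = 11.909 d.
2nd larval instar: 70 / (26.6 − 15.0) = 70 / 11.6 = 6.034 d.
pupal: 84 / (26.6 − 17.1) = 84 / 9.5 = 8.842 d.
Sum = 34.426 ≈ 34.4 days.

34.4 days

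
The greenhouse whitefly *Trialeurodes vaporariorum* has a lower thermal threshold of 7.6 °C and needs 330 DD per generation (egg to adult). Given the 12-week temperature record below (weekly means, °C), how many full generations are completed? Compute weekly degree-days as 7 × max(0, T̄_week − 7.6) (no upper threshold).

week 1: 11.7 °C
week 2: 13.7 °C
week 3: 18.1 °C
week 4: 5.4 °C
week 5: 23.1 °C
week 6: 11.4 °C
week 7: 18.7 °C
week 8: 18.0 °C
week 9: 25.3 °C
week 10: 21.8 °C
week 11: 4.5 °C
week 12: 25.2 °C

2 generations

Weekly DD (7 × max(0, T̄ − 7.6)): 28.7, 42.7, 73.5, 0.0, 108.5, 26.6, 77.7, 72.8, 123.9, 99.4, 0.0, 123.2.
Season total = 777.0 DD.
Complete generations = ⌊777.0 / 330⌋ = 2.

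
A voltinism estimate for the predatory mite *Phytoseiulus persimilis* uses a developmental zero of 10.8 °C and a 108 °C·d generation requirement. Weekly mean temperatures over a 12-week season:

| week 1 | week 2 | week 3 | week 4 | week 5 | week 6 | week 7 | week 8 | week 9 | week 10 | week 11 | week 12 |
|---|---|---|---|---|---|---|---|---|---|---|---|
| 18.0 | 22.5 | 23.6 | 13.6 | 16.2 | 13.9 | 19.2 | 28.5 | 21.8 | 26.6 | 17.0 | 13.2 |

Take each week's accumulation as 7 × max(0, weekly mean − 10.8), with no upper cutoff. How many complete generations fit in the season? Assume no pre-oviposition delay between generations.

Weekly DD (7 × max(0, T̄ − 10.8)): 50.4, 81.9, 89.6, 19.6, 37.8, 21.7, 58.8, 123.9, 77.0, 110.6, 43.4, 16.8.
Season total = 731.5 DD.
Complete generations = ⌊731.5 / 108⌋ = 6.

6 generations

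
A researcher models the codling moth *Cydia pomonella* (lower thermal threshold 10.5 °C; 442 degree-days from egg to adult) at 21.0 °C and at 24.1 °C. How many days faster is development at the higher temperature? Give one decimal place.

9.6 days

At 21.0 °C: 442 / (21.0 − 10.5) = 442 / 10.5 = 42.095 d.
At 24.1 °C: 442 / (24.1 − 10.5) = 442 / 13.6 = 32.500 d.
Difference = |42.095 − 32.500| = 9.595 ≈ 9.6 days.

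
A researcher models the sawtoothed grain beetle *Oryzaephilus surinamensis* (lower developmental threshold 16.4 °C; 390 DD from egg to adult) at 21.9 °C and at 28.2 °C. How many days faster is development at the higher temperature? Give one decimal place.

37.9 days

At 21.9 °C: 390 / (21.9 − 16.4) = 390 / 5.5 = 70.909 d.
At 28.2 °C: 390 / (28.2 − 16.4) = 390 / 11.8 = 33.051 d.
Difference = |70.909 − 33.051| = 37.858 ≈ 37.9 days.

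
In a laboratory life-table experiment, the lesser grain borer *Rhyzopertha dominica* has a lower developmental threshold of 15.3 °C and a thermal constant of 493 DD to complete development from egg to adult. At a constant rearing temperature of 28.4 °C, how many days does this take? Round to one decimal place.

37.6 days

Daily accumulation = 28.4 − 15.3 = 13.1 DD/day.
Duration = 493 / 13.1 = 37.634 ≈ 37.6 days.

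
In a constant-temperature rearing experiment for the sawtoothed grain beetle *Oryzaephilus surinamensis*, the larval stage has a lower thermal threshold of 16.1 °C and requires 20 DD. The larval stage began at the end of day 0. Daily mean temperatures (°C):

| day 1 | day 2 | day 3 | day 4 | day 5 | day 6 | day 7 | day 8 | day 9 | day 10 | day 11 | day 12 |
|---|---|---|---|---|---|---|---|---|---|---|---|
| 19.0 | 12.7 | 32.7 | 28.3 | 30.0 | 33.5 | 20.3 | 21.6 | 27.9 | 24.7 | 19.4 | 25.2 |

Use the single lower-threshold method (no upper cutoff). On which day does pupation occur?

Daily DD above 16.1 °C: 2.9, 0.0, 16.6, 12.2, 13.9, 17.4, 4.2, 5.5, 11.8, 8.6, 3.3, 9.1.
Cumulative: 2.9, 2.9, 19.5, 31.7, 45.6, 63.0, 67.2, 72.7, 84.5, 93.1, 96.4, 105.5.
The total first reaches 20 DD on day 4.

day 4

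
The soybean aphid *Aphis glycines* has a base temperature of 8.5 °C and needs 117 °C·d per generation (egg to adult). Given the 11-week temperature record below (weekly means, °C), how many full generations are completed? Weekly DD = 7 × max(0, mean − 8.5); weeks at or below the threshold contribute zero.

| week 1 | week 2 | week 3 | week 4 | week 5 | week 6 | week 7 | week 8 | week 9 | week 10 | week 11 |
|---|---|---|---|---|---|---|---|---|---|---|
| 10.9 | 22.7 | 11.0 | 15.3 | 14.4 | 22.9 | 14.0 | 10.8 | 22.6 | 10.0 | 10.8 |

Weekly DD (7 × max(0, T̄ − 8.5)): 16.8, 99.4, 17.5, 47.6, 41.3, 100.8, 38.5, 16.1, 98.7, 10.5, 16.1.
Season total = 503.3 DD.
Complete generations = ⌊503.3 / 117⌋ = 4.

4 generations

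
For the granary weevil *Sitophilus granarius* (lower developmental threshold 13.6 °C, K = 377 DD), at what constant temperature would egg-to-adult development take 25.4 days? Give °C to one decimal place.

28.4 °C

Required daily accumulation = 377 / 25.4 = 14.843 DD/day.
T = T_base + 14.843 = 13.6 + 14.843 = 28.443 ≈ 28.4 °C.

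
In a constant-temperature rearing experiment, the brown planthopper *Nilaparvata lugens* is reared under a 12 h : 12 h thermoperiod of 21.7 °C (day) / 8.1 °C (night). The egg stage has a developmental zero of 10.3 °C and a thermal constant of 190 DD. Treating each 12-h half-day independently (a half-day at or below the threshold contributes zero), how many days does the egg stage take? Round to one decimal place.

Day half: max(0, 21.7 − 10.3) × 0.5 = 11.4 × 0.5 = 5.70 DD.
Night half: max(0, 8.1 − 10.3) × 0.5 = 0.0 × 0.5 = 0.00 DD.
Per 24 h: 5.70 DD/day.
Duration = 190 / 5.70 = 33.333 ≈ 33.3 days.

33.3 days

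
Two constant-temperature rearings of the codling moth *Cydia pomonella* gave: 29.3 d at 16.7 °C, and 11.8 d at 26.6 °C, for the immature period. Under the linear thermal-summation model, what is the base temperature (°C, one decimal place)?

10.0 °C

Under the model K = D·(T − T_b), so D₁·(T₁ − T_b) = D₂·(T₂ − T_b).
29.3·(16.7 − T_b) = 11.8·(26.6 − T_b)
T_b = (29.3·16.7 − 11.8·26.6) / (29.3 − 11.8) = 175.43 / 17.5 = 10.025 °C ≈ 10.0 °C.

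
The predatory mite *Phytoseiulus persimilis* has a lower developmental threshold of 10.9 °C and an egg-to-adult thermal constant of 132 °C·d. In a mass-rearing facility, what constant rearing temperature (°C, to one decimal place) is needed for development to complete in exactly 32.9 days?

14.9 °C

Required daily accumulation = 132 / 32.9 = 4.012 DD/day.
T = T_base + 4.012 = 10.9 + 4.012 = 14.912 ≈ 14.9 °C.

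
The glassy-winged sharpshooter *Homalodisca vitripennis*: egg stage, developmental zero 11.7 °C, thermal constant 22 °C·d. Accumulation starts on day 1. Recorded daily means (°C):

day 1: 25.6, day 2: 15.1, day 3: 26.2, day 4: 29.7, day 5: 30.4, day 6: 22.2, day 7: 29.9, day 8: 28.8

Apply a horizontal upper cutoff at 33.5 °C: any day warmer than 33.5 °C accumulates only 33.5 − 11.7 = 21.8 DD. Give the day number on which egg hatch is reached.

Daily DD above 11.7 °C (capped at 21.8): 13.9, 3.4, 14.5, 18.0, 18.7, 10.5, 18.2, 17.1.
Cumulative: 13.9, 17.3, 31.8, 49.8, 68.5, 79.0, 97.2, 114.3.
The total first reaches 22 DD on day 3.

day 3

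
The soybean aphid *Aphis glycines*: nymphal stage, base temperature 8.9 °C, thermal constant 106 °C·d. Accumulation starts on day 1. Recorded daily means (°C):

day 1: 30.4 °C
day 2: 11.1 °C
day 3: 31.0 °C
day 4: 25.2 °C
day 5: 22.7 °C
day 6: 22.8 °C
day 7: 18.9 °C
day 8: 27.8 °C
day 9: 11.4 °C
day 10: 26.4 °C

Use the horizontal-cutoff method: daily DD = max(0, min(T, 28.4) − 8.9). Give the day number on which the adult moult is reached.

Daily DD above 8.9 °C (capped at 19.5): 19.5, 2.2, 19.5, 16.3, 13.8, 13.9, 10.0, 18.9, 2.5, 17.5.
Cumulative: 19.5, 21.7, 41.2, 57.5, 71.3, 85.2, 95.2, 114.1, 116.6, 134.1.
The total first reaches 106 DD on day 8.

day 8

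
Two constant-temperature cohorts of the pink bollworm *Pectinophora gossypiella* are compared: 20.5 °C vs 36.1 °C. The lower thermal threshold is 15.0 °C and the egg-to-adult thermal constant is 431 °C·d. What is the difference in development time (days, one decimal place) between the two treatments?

At 20.5 °C: 431 / (20.5 − 15.0) = 431 / 5.5 = 78.364 d.
At 36.1 °C: 431 / (36.1 − 15.0) = 431 / 21.1 = 20.427 d.
Difference = |78.364 − 20.427| = 57.937 ≈ 57.9 days.

57.9 days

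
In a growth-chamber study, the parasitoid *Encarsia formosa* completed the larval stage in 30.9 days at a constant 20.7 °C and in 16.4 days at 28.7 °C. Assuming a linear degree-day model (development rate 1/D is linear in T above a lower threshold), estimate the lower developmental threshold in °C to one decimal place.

11.7 °C

Equal thermal constants: D₁(T₁ − T_b) = D₂(T₂ − T_b).
30.9·(20.7 − T_b) = 16.4·(28.7 − T_b)
T_b = (30.9·20.7 − 16.4·28.7) / (30.9 − 16.4) = 168.95 / 14.5 = 11.652 °C ≈ 11.7 °C.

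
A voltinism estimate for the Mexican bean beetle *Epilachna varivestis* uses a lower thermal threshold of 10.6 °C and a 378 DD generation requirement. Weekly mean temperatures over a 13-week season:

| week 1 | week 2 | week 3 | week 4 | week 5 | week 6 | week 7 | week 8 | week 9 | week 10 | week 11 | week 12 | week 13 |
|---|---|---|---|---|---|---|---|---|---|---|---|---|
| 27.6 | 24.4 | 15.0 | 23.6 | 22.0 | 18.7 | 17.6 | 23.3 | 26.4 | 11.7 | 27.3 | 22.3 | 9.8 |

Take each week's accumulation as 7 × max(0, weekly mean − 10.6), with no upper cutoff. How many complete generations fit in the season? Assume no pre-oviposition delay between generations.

Weekly DD (7 × max(0, T̄ − 10.6)): 119.0, 96.6, 30.8, 91.0, 79.8, 56.7, 49.0, 88.9, 110.6, 7.7, 116.9, 81.9, 0.0.
Season total = 928.9 DD.
Complete generations = ⌊928.9 / 378⌋ = 2.

2 generations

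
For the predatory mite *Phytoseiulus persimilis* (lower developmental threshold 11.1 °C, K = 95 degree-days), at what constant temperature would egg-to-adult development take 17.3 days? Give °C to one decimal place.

Required daily accumulation = 95 / 17.3 = 5.491 DD/day.
T = T_base + 5.491 = 11.1 + 5.491 = 16.591 ≈ 16.6 °C.

16.6 °C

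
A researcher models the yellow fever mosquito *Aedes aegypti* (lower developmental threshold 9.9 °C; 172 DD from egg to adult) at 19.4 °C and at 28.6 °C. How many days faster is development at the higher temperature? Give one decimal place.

8.9 days

At 19.4 °C: 172 / (19.4 − 9.9) = 172 / 9.5 = 18.105 d.
At 28.6 °C: 172 / (28.6 − 9.9) = 172 / 18.7 = 9.198 d.
Difference = |18.105 − 9.198| = 8.907 ≈ 8.9 days.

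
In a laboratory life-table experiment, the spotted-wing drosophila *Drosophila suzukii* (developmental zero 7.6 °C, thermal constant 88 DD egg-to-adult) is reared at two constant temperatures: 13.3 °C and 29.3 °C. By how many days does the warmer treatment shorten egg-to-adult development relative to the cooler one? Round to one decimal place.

At 13.3 °C: 88 / (13.3 − 7.6) = 88 / 5.7 = 15.439 d.
At 29.3 °C: 88 / (29.3 − 7.6) = 88 / 21.7 = 4.055 d.
Difference = |15.439 − 4.055| = 11.383 ≈ 11.4 days.

11.4 days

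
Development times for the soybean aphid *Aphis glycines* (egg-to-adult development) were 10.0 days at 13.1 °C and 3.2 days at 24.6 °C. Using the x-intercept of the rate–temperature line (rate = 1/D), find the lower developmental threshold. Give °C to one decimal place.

7.7 °C

Equal thermal constants: D₁(T₁ − T_b) = D₂(T₂ − T_b).
10.0·(13.1 − T_b) = 3.2·(24.6 − T_b)
T_b = (10.0·13.1 − 3.2·24.6) / (10.0 − 3.2) = 52.28 / 6.8 = 7.688 °C ≈ 7.7 °C.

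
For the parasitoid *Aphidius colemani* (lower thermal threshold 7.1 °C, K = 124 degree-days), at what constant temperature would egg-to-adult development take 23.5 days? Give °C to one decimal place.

12.4 °C

Required daily accumulation = 124 / 23.5 = 5.277 DD/day.
T = T_base + 5.277 = 7.1 + 5.277 = 12.377 ≈ 12.4 °C.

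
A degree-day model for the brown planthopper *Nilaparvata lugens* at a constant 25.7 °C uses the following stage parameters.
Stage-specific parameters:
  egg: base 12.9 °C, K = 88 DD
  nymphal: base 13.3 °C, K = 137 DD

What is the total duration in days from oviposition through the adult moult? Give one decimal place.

egg: 88 / (25.7 − 12.9) = 88 / 12.8 = 6.875 d.
nymphal: 137 / (25.7 − 13.3) = 137 / 12.4 = 11.048 d.
Sum = 17.923 ≈ 17.9 days.

17.9 days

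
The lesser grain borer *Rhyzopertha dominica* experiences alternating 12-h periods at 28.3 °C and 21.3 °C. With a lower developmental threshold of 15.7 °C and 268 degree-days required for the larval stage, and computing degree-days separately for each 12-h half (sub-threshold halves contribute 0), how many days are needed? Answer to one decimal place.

Day half: max(0, 28.3 − 15.7) × 0.5 = 12.6 × 0.5 = 6.30 DD.
Night half: max(0, 21.3 − 15.7) × 0.5 = 5.6 × 0.5 = 2.80 DD.
Per 24 h: 9.10 DD/day.
Duration = 268 / 9.10 = 29.451 ≈ 29.5 days.

29.5 days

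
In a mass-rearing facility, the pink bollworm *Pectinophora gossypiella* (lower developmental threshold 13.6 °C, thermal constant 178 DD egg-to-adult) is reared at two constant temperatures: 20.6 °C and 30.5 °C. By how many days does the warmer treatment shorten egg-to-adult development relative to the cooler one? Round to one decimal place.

14.9 days

At 20.6 °C: 178 / (20.6 − 13.6) = 178 / 7.0 = 25.429 d.
At 30.5 °C: 178 / (30.5 − 13.6) = 178 / 16.9 = 10.533 d.
Difference = |25.429 − 10.533| = 14.896 ≈ 14.9 days.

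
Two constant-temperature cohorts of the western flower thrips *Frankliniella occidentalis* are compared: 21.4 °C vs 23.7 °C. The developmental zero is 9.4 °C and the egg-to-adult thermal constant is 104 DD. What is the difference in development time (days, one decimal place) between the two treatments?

1.4 days

At 21.4 °C: 104 / (21.4 − 9.4) = 104 / 12.0 = 8.667 d.
At 23.7 °C: 104 / (23.7 − 9.4) = 104 / 14.3 = 7.273 d.
Difference = |8.667 − 7.273| = 1.394 ≈ 1.4 days.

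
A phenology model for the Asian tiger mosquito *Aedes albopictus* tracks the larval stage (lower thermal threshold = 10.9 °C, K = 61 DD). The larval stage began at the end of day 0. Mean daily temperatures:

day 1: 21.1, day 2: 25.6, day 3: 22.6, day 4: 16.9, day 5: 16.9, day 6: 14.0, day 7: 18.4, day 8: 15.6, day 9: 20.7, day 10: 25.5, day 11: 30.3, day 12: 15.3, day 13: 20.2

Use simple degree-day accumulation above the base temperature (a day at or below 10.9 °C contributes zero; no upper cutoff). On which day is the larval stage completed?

day 8

Daily DD above 10.9 °C: 10.2, 14.7, 11.7, 6.0, 6.0, 3.1, 7.5, 4.7, 9.8, 14.6, 19.4, 4.4, 9.3.
Cumulative: 10.2, 24.9, 36.6, 42.6, 48.6, 51.7, 59.2, 63.9, 73.7, 88.3, 107.7, 112.1, 121.4.
The total first reaches 61 DD on day 8.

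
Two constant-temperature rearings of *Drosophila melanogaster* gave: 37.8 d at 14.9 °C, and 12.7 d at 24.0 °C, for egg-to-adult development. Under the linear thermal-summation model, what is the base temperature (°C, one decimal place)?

Equal thermal constants: D₁(T₁ − T_b) = D₂(T₂ − T_b).
37.8·(14.9 − T_b) = 12.7·(24.0 − T_b)
T_b = (37.8·14.9 − 12.7·24.0) / (37.8 − 12.7) = 258.42 / 25.1 = 10.296 °C ≈ 10.3 °C.

10.3 °C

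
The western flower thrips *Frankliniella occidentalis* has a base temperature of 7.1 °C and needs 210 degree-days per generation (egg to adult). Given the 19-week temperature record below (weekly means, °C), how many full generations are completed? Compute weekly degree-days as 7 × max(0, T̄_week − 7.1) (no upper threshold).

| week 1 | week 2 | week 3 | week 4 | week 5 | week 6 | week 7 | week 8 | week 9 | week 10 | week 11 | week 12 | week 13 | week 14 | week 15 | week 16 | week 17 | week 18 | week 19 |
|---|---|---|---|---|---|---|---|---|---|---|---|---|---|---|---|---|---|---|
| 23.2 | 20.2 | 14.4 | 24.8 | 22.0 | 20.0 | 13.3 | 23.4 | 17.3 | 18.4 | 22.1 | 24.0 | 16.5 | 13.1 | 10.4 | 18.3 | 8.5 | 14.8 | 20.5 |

Weekly DD (7 × max(0, T̄ − 7.1)): 112.7, 91.7, 51.1, 123.9, 104.3, 90.3, 43.4, 114.1, 71.4, 79.1, 105.0, 118.3, 65.8, 42.0, 23.1, 78.4, 9.8, 53.9, 93.8.
Season total = 1472.1 DD.
Complete generations = ⌊1472.1 / 210⌋ = 7.

7 generations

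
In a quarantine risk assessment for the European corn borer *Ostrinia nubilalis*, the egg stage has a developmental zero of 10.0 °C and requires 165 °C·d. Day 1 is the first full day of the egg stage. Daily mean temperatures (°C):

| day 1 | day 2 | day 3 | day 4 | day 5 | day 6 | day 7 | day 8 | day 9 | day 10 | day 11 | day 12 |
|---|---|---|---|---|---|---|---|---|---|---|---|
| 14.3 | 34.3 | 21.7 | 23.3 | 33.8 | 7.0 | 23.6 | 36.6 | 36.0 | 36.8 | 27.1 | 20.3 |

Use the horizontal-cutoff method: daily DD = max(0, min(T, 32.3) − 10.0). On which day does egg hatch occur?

day 11

Daily DD above 10.0 °C (capped at 22.3): 4.3, 22.3, 11.7, 13.3, 22.3, 0.0, 13.6, 22.3, 22.3, 22.3, 17.1, 10.3.
Cumulative: 4.3, 26.6, 38.3, 51.6, 73.9, 73.9, 87.5, 109.8, 132.1, 154.4, 171.5, 181.8.
The total first reaches 165 DD on day 11.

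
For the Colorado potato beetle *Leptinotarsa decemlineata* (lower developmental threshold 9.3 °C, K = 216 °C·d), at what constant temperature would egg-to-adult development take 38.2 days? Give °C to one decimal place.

15.0 °C

Required daily accumulation = 216 / 38.2 = 5.654 DD/day.
T = T_base + 5.654 = 9.3 + 5.654 = 14.954 ≈ 15.0 °C.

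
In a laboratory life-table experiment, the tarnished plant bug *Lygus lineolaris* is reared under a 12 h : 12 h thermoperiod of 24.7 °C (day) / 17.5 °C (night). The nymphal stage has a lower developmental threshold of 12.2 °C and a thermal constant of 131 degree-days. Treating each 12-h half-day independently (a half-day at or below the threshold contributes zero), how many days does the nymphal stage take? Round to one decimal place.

Day half: max(0, 24.7 − 12.2) × 0.5 = 12.5 × 0.5 = 6.25 DD.
Night half: max(0, 17.5 − 12.2) × 0.5 = 5.3 × 0.5 = 2.65 DD.
Per 24 h: 8.90 DD/day.
Duration = 131 / 8.90 = 14.719 ≈ 14.7 days.

14.7 days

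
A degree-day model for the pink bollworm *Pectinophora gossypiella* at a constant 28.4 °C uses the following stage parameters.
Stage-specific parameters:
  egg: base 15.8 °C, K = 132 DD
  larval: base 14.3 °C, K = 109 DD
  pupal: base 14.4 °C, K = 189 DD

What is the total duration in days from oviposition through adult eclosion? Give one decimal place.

31.7 days

egg: 132 / (28.4 − 15.8) = 132 / 12.6 = 10.476 d.
larval: 109 / (28.4 − 14.3) = 109 / 14.1 = 7.730 d.
pupal: 189 / (28.4 − 14.4) = 189 / 14.0 = 13.500 d.
Sum = 31.707 ≈ 31.7 days.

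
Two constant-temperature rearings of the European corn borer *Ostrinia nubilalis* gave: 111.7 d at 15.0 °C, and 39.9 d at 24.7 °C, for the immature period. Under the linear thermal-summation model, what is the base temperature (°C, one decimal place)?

Linear rate model ⇒ the product D·(T − T_b) is constant across temperatures.
111.7·(15.0 − T_b) = 39.9·(24.7 − T_b)
T_b = (111.7·15.0 − 39.9·24.7) / (111.7 − 39.9) = 689.97 / 71.8 = 9.610 °C ≈ 9.6 °C.

9.6 °C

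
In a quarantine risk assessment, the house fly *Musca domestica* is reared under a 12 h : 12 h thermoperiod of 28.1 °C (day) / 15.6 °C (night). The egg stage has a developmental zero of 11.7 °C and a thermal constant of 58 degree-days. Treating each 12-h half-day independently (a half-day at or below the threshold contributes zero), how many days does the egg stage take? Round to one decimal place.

5.7 days

Day half: max(0, 28.1 − 11.7) × 0.5 = 16.4 × 0.5 = 8.20 DD.
Night half: max(0, 15.6 − 11.7) × 0.5 = 3.9 × 0.5 = 1.95 DD.
Per 24 h: 10.15 DD/day.
Duration = 58 / 10.15 = 5.714 ≈ 5.7 days.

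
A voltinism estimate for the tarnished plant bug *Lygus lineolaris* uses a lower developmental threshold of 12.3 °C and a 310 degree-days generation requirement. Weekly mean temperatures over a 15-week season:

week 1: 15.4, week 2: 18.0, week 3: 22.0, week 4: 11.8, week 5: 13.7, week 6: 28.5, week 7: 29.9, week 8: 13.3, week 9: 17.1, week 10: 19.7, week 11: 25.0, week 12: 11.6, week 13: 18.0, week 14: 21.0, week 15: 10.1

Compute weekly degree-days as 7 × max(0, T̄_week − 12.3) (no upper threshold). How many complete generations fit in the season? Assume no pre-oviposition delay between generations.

2 generations

Weekly DD (7 × max(0, T̄ − 12.3)): 21.7, 39.9, 67.9, 0.0, 9.8, 113.4, 123.2, 7.0, 33.6, 51.8, 88.9, 0.0, 39.9, 60.9, 0.0.
Season total = 658.0 DD.
Complete generations = ⌊658.0 / 310⌋ = 2.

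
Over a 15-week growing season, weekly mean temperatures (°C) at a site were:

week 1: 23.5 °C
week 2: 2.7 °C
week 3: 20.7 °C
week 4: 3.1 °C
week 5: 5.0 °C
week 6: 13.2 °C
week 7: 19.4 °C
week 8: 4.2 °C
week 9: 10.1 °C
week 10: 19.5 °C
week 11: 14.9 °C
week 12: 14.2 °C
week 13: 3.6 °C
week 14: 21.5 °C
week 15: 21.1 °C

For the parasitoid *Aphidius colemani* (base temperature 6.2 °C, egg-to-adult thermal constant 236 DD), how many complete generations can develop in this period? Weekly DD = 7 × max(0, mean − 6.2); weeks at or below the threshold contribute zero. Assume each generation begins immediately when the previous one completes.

Weekly DD (7 × max(0, T̄ − 6.2)): 121.1, 0.0, 101.5, 0.0, 0.0, 49.0, 92.4, 0.0, 27.3, 93.1, 60.9, 56.0, 0.0, 107.1, 104.3.
Season total = 812.7 DD.
Complete generations = ⌊812.7 / 236⌋ = 3.

3 generations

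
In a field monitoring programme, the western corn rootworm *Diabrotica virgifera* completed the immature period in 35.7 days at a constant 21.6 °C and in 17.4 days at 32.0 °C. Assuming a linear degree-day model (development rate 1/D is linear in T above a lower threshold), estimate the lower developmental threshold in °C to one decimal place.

Equal thermal constants: D₁(T₁ − T_b) = D₂(T₂ − T_b).
35.7·(21.6 − T_b) = 17.4·(32.0 − T_b)
T_b = (35.7·21.6 − 17.4·32.0) / (35.7 − 17.4) = 214.32 / 18.3 = 11.711 °C ≈ 11.7 °C.

11.7 °C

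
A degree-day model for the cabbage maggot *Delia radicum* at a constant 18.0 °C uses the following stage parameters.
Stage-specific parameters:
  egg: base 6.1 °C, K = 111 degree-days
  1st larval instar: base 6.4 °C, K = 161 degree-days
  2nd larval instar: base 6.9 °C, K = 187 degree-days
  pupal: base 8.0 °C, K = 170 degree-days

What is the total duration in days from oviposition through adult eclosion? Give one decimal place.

egg: 111 / (18.0 − 6.1) = 111 / 11.9 = 9.328 d.
1st larval instar: 161 / (18.0 − 6.4) = 161 / 11.6 = 13.879 d.
2nd larval instar: 187 / (18.0 − 6.9) = 187 / 11.1 = 16.847 d.
pupal: 170 / (18.0 − 8.0) = 170 / 10.0 = 17.000 d.
Sum = 57.054 ≈ 57.1 days.

57.1 days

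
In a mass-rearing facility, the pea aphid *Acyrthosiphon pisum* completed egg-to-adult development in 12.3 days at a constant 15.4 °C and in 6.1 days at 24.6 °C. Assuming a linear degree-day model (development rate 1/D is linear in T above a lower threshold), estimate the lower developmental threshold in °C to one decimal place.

6.3 °C

Linear rate model ⇒ the product D·(T − T_b) is constant across temperatures.
12.3·(15.4 − T_b) = 6.1·(24.6 − T_b)
T_b = (12.3·15.4 − 6.1·24.6) / (12.3 − 6.1) = 39.36 / 6.2 = 6.348 °C ≈ 6.3 °C.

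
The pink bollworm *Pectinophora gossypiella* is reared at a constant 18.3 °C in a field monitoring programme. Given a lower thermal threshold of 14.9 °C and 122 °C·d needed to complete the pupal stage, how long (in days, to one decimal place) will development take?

Daily accumulation = 18.3 − 14.9 = 3.4 DD/day.
Duration = 122 / 3.4 = 35.882 ≈ 35.9 days.

35.9 days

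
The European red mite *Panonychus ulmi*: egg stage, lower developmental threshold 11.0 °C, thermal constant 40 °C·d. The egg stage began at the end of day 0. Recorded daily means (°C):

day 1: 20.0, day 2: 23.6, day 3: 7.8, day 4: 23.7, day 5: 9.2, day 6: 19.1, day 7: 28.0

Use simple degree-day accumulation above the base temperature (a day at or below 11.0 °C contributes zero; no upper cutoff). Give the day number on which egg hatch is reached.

Daily DD above 11.0 °C: 9.0, 12.6, 0.0, 12.7, 0.0, 8.1, 17.0.
Cumulative: 9.0, 21.6, 21.6, 34.3, 34.3, 42.4, 59.4.
The total first reaches 40 DD on day 6.

day 6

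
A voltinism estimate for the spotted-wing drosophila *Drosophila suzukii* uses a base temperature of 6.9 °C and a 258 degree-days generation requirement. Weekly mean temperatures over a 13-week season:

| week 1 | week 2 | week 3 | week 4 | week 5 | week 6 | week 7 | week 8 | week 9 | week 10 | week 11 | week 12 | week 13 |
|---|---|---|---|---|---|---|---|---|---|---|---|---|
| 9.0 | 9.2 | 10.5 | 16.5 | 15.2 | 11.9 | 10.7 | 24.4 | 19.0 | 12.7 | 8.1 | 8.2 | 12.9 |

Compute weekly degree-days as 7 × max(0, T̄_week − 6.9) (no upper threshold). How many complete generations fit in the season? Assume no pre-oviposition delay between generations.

Weekly DD (7 × max(0, T̄ − 6.9)): 14.7, 16.1, 25.2, 67.2, 58.1, 35.0, 26.6, 122.5, 84.7, 40.6, 8.4, 9.1, 42.0.
Season total = 550.2 DD.
Complete generations = ⌊550.2 / 258⌋ = 2.

2 generations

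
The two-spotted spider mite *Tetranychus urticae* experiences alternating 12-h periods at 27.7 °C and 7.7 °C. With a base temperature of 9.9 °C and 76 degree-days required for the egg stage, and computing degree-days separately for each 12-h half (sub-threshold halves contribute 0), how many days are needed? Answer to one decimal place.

8.5 days

Day half: max(0, 27.7 − 9.9) × 0.5 = 17.8 × 0.5 = 8.90 DD.
Night half: max(0, 7.7 − 9.9) × 0.5 = 0.0 × 0.5 = 0.00 DD.
Per 24 h: 8.90 DD/day.
Duration = 76 / 8.90 = 8.539 ≈ 8.5 days.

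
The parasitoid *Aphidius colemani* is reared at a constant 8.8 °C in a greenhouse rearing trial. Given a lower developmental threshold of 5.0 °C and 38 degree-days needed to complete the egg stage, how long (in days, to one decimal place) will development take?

Daily accumulation = 8.8 − 5.0 = 3.8 DD/day.
Duration = 38 / 3.8 = 10.000 ≈ 10.0 days.

10.0 days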